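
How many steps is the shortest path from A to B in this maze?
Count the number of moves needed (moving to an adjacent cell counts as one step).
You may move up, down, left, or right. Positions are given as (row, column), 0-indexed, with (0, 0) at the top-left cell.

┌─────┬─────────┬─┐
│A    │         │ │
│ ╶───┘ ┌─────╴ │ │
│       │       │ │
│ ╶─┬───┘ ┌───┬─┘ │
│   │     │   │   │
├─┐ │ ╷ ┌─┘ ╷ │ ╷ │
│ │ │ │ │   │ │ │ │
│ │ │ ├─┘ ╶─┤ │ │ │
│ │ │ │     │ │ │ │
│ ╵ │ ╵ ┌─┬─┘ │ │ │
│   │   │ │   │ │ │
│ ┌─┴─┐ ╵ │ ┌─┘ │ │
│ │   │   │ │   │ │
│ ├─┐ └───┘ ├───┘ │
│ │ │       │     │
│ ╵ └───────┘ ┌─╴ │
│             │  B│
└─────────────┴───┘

Using BFS to find shortest path:
Start: (0, 0), End: (8, 8)
Path found:
(0,0) → (1,0) → (2,0) → (2,1) → (3,1) → (4,1) → (5,1) → (5,0) → (6,0) → (7,0) → (8,0) → (8,1) → (8,2) → (8,3) → (8,4) → (8,5) → (8,6) → (7,6) → (7,7) → (7,8) → (8,8)
Number of steps: 20

Solution:

┌─────┬─────────┬─┐
│A    │         │ │
│ ╶───┘ ┌─────╴ │ │
│↓      │       │ │
│ ╶─┬───┘ ┌───┬─┘ │
│↳ ↓│     │   │   │
├─┐ │ ╷ ┌─┘ ╷ │ ╷ │
│ │↓│ │ │   │ │ │ │
│ │ │ ├─┘ ╶─┤ │ │ │
│ │↓│ │     │ │ │ │
│ ╵ │ ╵ ┌─┬─┘ │ │ │
│↓ ↲│   │ │   │ │ │
│ ┌─┴─┐ ╵ │ ┌─┘ │ │
│↓│   │   │ │   │ │
│ ├─┐ └───┘ ├───┘ │
│↓│ │       │↱ → ↓│
│ ╵ └───────┘ ┌─╴ │
│↳ → → → → → ↑│  B│
└─────────────┴───┘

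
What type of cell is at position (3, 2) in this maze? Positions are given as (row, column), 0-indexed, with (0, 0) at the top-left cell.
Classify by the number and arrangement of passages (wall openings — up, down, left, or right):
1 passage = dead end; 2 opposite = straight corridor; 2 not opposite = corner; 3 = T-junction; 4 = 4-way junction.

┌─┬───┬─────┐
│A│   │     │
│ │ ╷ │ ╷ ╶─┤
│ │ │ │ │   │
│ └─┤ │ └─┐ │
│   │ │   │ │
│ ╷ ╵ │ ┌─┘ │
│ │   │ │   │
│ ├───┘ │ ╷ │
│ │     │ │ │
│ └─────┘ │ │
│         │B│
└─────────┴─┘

Checking cell at (3, 2):
Number of passages: 2
Cell type: corner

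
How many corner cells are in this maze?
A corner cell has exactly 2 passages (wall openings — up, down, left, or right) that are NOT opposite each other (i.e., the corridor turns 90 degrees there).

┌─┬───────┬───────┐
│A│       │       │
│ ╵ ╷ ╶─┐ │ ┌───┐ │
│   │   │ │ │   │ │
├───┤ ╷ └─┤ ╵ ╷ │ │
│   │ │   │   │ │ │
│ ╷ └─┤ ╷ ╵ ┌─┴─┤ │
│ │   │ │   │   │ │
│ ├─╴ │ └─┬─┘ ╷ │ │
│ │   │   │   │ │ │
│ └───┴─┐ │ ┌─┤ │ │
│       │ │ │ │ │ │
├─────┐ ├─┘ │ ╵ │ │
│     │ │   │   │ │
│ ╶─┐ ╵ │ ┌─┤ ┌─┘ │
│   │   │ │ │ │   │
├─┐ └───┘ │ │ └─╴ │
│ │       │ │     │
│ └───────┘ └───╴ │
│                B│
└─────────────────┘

Counting corner cells (2 non-opposite passages):
Total corners: 40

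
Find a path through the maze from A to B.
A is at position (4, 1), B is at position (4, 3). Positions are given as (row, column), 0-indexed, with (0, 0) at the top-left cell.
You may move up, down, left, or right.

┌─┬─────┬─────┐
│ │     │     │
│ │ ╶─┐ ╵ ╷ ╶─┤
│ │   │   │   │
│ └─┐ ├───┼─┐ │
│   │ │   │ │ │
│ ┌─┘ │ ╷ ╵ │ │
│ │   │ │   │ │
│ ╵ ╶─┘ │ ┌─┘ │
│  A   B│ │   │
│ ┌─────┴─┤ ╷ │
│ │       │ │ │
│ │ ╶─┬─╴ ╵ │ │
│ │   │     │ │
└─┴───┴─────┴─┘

Finding the shortest path from (4, 1) to (4, 3):
Path length: 2 steps
Directions: right → right

Solution:

┌─┬─────┬─────┐
│ │     │     │
│ │ ╶─┐ ╵ ╷ ╶─┤
│ │   │   │   │
│ └─┐ ├───┼─┐ │
│   │ │   │ │ │
│ ┌─┘ │ ╷ ╵ │ │
│ │   │ │   │ │
│ ╵ ╶─┘ │ ┌─┘ │
│  A → B│ │   │
│ ┌─────┴─┤ ╷ │
│ │       │ │ │
│ │ ╶─┬─╴ ╵ │ │
│ │   │     │ │
└─┴───┴─────┴─┘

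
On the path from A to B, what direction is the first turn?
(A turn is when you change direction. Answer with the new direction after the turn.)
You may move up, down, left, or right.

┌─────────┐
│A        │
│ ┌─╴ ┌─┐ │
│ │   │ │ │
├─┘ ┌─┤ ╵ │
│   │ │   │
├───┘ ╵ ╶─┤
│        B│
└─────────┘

Directions: right, right, right, right, down, down, left, down, right
First turn direction: down

Solution:

┌─────────┐
│A → → → ↓│
│ ┌─╴ ┌─┐ │
│ │   │ │↓│
├─┘ ┌─┤ ╵ │
│   │ │↓ ↲│
├───┘ ╵ ╶─┤
│      ↳ B│
└─────────┘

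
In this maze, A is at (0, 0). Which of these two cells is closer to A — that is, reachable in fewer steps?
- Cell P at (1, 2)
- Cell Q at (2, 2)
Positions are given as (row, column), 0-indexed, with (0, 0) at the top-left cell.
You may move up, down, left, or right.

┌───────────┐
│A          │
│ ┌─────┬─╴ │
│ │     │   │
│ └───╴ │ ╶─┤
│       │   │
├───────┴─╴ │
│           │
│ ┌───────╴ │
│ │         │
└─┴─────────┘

Shortest path A → P at (1, 2): 7 steps
Shortest path A → Q at (2, 2): 4 steps

Q is closer (4 steps vs 7 steps).

Path to P:

┌───────────┐
│A          │
│ ┌─────┬─╴ │
│↓│  P ↰│   │
│ └───╴ │ ╶─┤
│↳ → → ↑│   │
├───────┴─╴ │
│           │
│ ┌───────╴ │
│ │         │
└─┴─────────┘

Path to Q:

┌───────────┐
│A          │
│ ┌─────┬─╴ │
│↓│     │   │
│ └───╴ │ ╶─┤
│↳ → Q  │   │
├───────┴─╴ │
│           │
│ ┌───────╴ │
│ │         │
└─┴─────────┘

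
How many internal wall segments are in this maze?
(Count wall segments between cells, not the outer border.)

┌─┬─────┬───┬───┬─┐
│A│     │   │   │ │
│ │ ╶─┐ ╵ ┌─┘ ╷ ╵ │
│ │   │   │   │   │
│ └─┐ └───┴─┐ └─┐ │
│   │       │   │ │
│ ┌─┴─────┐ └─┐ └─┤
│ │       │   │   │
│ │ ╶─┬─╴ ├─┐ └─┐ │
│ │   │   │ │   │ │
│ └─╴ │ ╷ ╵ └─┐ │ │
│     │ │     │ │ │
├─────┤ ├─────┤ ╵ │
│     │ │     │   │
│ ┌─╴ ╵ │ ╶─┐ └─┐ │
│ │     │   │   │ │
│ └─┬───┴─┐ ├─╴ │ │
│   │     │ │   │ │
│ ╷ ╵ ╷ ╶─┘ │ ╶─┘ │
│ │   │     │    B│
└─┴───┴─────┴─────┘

Counting internal wall segments:
Total internal walls: 72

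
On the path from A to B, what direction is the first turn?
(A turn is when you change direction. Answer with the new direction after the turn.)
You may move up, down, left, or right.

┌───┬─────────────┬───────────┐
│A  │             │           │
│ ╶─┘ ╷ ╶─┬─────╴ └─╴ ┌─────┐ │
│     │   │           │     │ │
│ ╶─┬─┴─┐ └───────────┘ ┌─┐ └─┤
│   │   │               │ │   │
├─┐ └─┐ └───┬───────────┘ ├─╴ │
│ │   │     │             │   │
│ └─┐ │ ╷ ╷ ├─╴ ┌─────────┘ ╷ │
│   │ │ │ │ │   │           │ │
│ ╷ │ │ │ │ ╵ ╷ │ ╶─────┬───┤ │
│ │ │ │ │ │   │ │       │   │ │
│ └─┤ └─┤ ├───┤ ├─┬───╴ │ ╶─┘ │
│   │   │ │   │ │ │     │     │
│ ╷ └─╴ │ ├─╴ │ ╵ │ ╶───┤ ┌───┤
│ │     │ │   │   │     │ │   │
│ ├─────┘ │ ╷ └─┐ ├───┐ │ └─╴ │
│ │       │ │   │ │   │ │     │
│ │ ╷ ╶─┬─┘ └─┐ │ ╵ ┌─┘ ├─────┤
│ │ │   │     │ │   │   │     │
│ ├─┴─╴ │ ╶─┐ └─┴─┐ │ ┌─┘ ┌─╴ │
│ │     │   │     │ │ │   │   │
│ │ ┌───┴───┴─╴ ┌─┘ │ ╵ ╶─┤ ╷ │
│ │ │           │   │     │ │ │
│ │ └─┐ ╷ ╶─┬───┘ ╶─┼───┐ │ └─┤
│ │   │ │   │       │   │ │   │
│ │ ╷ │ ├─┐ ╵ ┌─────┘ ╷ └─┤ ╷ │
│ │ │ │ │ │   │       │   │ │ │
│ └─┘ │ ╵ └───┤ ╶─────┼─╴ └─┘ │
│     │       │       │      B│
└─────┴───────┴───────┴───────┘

Directions: down, right, right, up, right, down, right, down, right, right, right, right, right, right, right, up, right, right, down, right, down, left, down, left, left, left, left, left, down, right, right, right, down, left, left, down, right, right, down, down, left, down, down, right, up, right, up, right, right, down, left, down, down, right, down, down
First turn direction: right

Solution:

┌───┬─────────────┬───────────┐
│A  │↱ ↓          │           │
│ ╶─┘ ╷ ╶─┬─────╴ └─╴ ┌─────┐ │
│↳ → ↑│↳ ↓│           │↱ → ↓│ │
│ ╶─┬─┴─┐ └───────────┘ ┌─┐ └─┤
│   │   │↳ → → → → → → ↑│ │↳ ↓│
├─┐ └─┐ └───┬───────────┘ ├─╴ │
│ │   │     │             │↓ ↲│
│ └─┐ │ ╷ ╷ ├─╴ ┌─────────┘ ╷ │
│   │ │ │ │ │   │↓ ← ← ← ← ↲│ │
│ ╷ │ │ │ │ ╵ ╷ │ ╶─────┬───┤ │
│ │ │ │ │ │   │ │↳ → → ↓│   │ │
│ └─┤ └─┤ ├───┤ ├─┬───╴ │ ╶─┘ │
│   │   │ │   │ │ │↓ ← ↲│     │
│ ╷ └─╴ │ ├─╴ │ ╵ │ ╶───┤ ┌───┤
│ │     │ │   │   │↳ → ↓│ │   │
│ ├─────┘ │ ╷ └─┐ ├───┐ │ └─╴ │
│ │       │ │   │ │   │↓│     │
│ │ ╷ ╶─┬─┘ └─┐ │ ╵ ┌─┘ ├─────┤
│ │ │   │     │ │   │↓ ↲│↱ → ↓│
│ ├─┴─╴ │ ╶─┐ └─┴─┐ │ ┌─┘ ┌─╴ │
│ │     │   │     │ │↓│↱ ↑│↓ ↲│
│ │ ┌───┴───┴─╴ ┌─┘ │ ╵ ╶─┤ ╷ │
│ │ │           │   │↳ ↑  │↓│ │
│ │ └─┐ ╷ ╶─┬───┘ ╶─┼───┐ │ └─┤
│ │   │ │   │       │   │ │↳ ↓│
│ │ ╷ │ ├─┐ ╵ ┌─────┘ ╷ └─┤ ╷ │
│ │ │ │ │ │   │       │   │ │↓│
│ └─┘ │ ╵ └───┤ ╶─────┼─╴ └─┘ │
│     │       │       │      B│
└─────┴───────┴───────┴───────┘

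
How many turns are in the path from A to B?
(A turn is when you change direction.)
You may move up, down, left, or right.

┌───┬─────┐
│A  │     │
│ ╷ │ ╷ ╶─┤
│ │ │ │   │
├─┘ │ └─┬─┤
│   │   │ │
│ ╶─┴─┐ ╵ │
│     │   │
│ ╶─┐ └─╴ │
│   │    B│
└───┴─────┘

Directions: right, down, down, left, down, right, right, down, right, right
Number of turns: 6

Solution:

┌───┬─────┐
│A ↓│     │
│ ╷ │ ╷ ╶─┤
│ │↓│ │   │
├─┘ │ └─┬─┤
│↓ ↲│   │ │
│ ╶─┴─┐ ╵ │
│↳ → ↓│   │
│ ╶─┐ └─╴ │
│   │↳ → B│
└───┴─────┘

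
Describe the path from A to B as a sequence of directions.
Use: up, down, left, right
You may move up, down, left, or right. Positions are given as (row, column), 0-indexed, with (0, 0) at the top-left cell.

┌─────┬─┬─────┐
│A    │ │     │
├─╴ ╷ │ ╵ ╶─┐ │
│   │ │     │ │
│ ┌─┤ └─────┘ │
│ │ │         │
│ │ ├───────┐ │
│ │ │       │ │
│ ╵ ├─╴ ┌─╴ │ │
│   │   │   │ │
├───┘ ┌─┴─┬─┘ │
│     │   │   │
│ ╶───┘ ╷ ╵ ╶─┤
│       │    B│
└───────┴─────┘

Finding the path and converting it to directions:
Path through cells: (0,0) → (0,1) → (0,2) → (1,2) → (2,2) → (2,3) → (2,4) → (2,5) → (2,6) → (3,6) → (4,6) → (5,6) → (5,5) → (6,5) → (6,6)
Directions: right, right, down, down, right, right, right, right, down, down, down, left, down, right

Solution:

┌─────┬─┬─────┐
│A → ↓│ │     │
├─╴ ╷ │ ╵ ╶─┐ │
│   │↓│     │ │
│ ┌─┤ └─────┘ │
│ │ │↳ → → → ↓│
│ │ ├───────┐ │
│ │ │       │↓│
│ ╵ ├─╴ ┌─╴ │ │
│   │   │   │↓│
├───┘ ┌─┴─┬─┘ │
│     │   │↓ ↲│
│ ╶───┘ ╷ ╵ ╶─┤
│       │  ↳ B│
└───────┴─────┘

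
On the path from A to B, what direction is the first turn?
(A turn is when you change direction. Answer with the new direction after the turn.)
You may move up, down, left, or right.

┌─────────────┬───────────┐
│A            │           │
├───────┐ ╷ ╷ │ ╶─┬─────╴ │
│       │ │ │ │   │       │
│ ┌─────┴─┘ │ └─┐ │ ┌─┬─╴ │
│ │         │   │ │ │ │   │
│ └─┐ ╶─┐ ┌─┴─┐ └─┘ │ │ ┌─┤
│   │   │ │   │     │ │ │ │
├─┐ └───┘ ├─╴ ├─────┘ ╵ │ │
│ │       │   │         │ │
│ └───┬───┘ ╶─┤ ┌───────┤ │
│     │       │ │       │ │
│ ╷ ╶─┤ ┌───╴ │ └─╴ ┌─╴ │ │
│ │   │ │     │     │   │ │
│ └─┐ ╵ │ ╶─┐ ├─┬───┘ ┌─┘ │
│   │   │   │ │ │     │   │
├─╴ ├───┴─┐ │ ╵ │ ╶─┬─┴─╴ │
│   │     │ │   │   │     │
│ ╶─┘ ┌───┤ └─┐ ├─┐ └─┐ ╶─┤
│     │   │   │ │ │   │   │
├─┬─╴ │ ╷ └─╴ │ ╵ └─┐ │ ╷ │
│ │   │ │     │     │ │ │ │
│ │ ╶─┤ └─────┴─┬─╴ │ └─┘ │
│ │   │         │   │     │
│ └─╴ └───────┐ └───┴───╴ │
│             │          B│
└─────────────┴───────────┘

Directions: right, right, right, right, right, right, down, down, right, down, right, right, up, up, right, right, right, down, left, down, down, left, left, left, left, down, down, right, right, up, right, right, down, left, down, left, left, down, right, down, right, down, down, right, right, down
First turn direction: down

Solution:

┌─────────────┬───────────┐
│A → → → → → ↓│           │
├───────┐ ╷ ╷ │ ╶─┬─────╴ │
│       │ │ │↓│   │↱ → → ↓│
│ ┌─────┴─┘ │ └─┐ │ ┌─┬─╴ │
│ │         │↳ ↓│ │↑│ │↓ ↲│
│ └─┐ ╶─┐ ┌─┴─┐ └─┘ │ │ ┌─┤
│   │   │ │   │↳ → ↑│ │↓│ │
├─┐ └───┘ ├─╴ ├─────┘ ╵ │ │
│ │       │   │↓ ← ← ← ↲│ │
│ └───┬───┘ ╶─┤ ┌───────┤ │
│     │       │↓│  ↱ → ↓│ │
│ ╷ ╶─┤ ┌───╴ │ └─╴ ┌─╴ │ │
│ │   │ │     │↳ → ↑│↓ ↲│ │
│ └─┐ ╵ │ ╶─┐ ├─┬───┘ ┌─┘ │
│   │   │   │ │ │↓ ← ↲│   │
├─╴ ├───┴─┐ │ ╵ │ ╶─┬─┴─╴ │
│   │     │ │   │↳ ↓│     │
│ ╶─┘ ┌───┤ └─┐ ├─┐ └─┐ ╶─┤
│     │   │   │ │ │↳ ↓│   │
├─┬─╴ │ ╷ └─╴ │ ╵ └─┐ │ ╷ │
│ │   │ │     │     │↓│ │ │
│ │ ╶─┤ └─────┴─┬─╴ │ └─┘ │
│ │   │         │   │↳ → ↓│
│ └─╴ └───────┐ └───┴───╴ │
│             │          B│
└─────────────┴───────────┘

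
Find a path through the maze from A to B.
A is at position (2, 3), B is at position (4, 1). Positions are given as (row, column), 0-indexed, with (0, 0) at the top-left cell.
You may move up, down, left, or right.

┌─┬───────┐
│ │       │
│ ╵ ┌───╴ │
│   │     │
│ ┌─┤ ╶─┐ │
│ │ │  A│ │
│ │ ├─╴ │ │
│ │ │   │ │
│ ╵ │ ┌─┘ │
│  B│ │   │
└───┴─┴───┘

Finding the shortest path from (2, 3) to (4, 1):
Path length: 14 steps
Directions: left → up → right → right → up → left → left → left → down → left → down → down → down → right

Solution:

┌─┬───────┐
│ │↓ ← ← ↰│
│ ╵ ┌───╴ │
│↓ ↲│↱ → ↑│
│ ┌─┤ ╶─┐ │
│↓│ │↑ A│ │
│ │ ├─╴ │ │
│↓│ │   │ │
│ ╵ │ ┌─┘ │
│↳ B│ │   │
└───┴─┴───┘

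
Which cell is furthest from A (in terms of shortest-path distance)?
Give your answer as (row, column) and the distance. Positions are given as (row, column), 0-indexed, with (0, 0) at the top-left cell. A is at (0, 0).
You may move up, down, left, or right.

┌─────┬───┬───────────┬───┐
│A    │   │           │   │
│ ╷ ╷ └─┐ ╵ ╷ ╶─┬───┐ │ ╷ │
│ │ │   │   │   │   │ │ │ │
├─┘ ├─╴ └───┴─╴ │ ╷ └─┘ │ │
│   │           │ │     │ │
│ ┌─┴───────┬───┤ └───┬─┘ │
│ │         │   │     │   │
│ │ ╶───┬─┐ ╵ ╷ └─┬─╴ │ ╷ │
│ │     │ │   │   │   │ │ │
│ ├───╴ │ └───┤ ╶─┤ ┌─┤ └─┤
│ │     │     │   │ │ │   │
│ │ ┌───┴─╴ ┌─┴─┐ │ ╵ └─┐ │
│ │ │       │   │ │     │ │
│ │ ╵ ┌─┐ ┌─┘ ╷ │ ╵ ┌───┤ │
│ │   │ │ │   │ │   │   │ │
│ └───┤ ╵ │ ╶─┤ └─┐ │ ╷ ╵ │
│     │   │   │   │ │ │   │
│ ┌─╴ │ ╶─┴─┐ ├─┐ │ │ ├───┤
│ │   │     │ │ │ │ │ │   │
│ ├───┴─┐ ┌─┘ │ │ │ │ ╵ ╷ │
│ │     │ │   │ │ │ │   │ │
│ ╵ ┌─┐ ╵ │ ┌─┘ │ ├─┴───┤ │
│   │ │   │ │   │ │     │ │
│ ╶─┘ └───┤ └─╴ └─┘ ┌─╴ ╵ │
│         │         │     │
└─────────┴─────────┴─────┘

Computing BFS distances from A to all cells:
Furthest cell: (11, 8)
Distance: 115 steps

Path from A to the furthest cell:

┌─────┬───┬───────────┬───┐
│A ↓  │   │           │↱ ↓│
│ ╷ ╷ └─┐ ╵ ╷ ╶─┬───┐ │ ╷ │
│ │↓│   │   │   │↱ ↓│ │↑│↓│
├─┘ ├─╴ └───┴─╴ │ ╷ └─┘ │ │
│↓ ↲│           │↑│↳ → ↑│↓│
│ ┌─┴───────┬───┤ └───┬─┘ │
│↓│↱ → → → ↓│↱ ↓│↑ ← ↰│↓ ↲│
│ │ ╶───┬─┐ ╵ ╷ └─┬─╴ │ ╷ │
│↓│↑ ← ↰│ │↳ ↑│↓  │↱ ↑│↓│ │
│ ├───╴ │ └───┤ ╶─┤ ┌─┤ └─┤
│↓│↱ → ↑│     │↳ ↓│↑│ │↳ ↓│
│ │ ┌───┴─╴ ┌─┴─┐ │ ╵ └─┐ │
│↓│↑│↓ ← ↰  │↱ ↓│↓│↑    │↓│
│ │ ╵ ┌─┐ ┌─┘ ╷ │ ╵ ┌───┤ │
│↓│↑ ↲│ │↑│↱ ↑│↓│↳ ↑│↓ ↰│↓│
│ └───┤ ╵ │ ╶─┤ └─┐ │ ╷ ╵ │
│↓    │↱ ↑│↑ ↰│↳ ↓│ │↓│↑ ↲│
│ ┌─╴ │ ╶─┴─┐ ├─┐ │ │ ├───┤
│↓│   │↑ ↰  │↑│ │↓│ │↓│↱ ↓│
│ ├───┴─┐ ┌─┘ │ │ │ │ ╵ ╷ │
│↓│↱ → ↓│↑│↱ ↑│ │↓│ │↳ ↑│↓│
│ ╵ ┌─┐ ╵ │ ┌─┘ │ ├─┴───┤ │
│↳ ↑│ │↳ ↑│↑│   │B│↓ ← ↰│↓│
│ ╶─┘ └───┤ └─╴ └─┘ ┌─╴ ╵ │
│         │↑ ← ← ← ↲│  ↑ ↲│
└─────────┴─────────┴─────┘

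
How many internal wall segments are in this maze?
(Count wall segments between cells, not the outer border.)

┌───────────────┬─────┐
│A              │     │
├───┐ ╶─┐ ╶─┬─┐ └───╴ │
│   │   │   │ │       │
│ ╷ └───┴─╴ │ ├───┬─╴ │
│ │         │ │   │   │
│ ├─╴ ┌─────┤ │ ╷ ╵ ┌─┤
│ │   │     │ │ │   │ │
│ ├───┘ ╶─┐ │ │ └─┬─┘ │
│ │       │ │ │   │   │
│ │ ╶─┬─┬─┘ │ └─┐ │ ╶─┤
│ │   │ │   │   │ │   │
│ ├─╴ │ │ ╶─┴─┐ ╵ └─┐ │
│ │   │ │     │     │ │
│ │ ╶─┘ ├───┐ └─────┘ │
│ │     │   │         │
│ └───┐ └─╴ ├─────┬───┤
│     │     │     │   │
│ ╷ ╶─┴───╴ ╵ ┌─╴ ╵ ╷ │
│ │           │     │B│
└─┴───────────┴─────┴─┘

Counting internal wall segments:
Total internal walls: 90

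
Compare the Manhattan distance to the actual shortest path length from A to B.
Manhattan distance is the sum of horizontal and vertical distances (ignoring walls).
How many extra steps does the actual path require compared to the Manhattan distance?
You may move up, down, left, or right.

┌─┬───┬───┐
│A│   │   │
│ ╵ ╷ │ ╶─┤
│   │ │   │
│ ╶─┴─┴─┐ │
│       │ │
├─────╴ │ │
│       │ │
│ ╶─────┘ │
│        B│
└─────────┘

Manhattan distance: |4 - 0| + |4 - 0| = 8
Actual path length: 14
Extra steps: 14 - 8 = 6

Solution:

┌─┬───┬───┐
│A│   │   │
│ ╵ ╷ │ ╶─┤
│↓  │ │   │
│ ╶─┴─┴─┐ │
│↳ → → ↓│ │
├─────╴ │ │
│↓ ← ← ↲│ │
│ ╶─────┘ │
│↳ → → → B│
└─────────┘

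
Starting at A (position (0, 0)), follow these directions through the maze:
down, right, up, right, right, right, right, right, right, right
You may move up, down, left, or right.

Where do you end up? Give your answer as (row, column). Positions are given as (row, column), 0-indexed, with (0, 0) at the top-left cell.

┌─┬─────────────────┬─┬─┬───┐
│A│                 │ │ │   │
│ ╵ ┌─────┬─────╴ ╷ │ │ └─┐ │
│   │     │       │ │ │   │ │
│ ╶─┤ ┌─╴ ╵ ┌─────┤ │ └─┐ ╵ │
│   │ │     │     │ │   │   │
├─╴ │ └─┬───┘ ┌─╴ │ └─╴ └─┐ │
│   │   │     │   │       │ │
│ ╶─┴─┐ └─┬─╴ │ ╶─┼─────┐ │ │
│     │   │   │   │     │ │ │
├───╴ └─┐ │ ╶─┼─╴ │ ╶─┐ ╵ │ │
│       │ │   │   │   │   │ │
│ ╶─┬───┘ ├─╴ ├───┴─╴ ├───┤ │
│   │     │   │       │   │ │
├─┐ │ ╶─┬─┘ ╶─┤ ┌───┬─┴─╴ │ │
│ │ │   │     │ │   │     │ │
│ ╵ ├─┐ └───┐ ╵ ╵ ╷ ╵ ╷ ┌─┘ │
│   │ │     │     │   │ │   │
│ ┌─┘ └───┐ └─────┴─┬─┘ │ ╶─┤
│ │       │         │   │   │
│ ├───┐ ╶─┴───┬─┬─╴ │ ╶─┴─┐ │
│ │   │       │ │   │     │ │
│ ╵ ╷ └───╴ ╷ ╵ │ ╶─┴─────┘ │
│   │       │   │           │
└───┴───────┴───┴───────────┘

Following directions step by step:
Start: (0, 0)
  down: (0, 0) → (1, 0)
  right: (1, 0) → (1, 1)
  up: (1, 1) → (0, 1)
  right: (0, 1) → (0, 2)
  right: (0, 2) → (0, 3)
  right: (0, 3) → (0, 4)
  right: (0, 4) → (0, 5)
  right: (0, 5) → (0, 6)
  right: (0, 6) → (0, 7)
  right: (0, 7) → (0, 8)
Final position: (0, 8)

Path taken:

┌─┬─────────────────┬─┬─┬───┐
│A│↱ → → → → → → B  │ │ │   │
│ ╵ ┌─────┬─────╴ ╷ │ │ └─┐ │
│↳ ↑│     │       │ │ │   │ │
│ ╶─┤ ┌─╴ ╵ ┌─────┤ │ └─┐ ╵ │
│   │ │     │     │ │   │   │
├─╴ │ └─┬───┘ ┌─╴ │ └─╴ └─┐ │
│   │   │     │   │       │ │
│ ╶─┴─┐ └─┬─╴ │ ╶─┼─────┐ │ │
│     │   │   │   │     │ │ │
├───╴ └─┐ │ ╶─┼─╴ │ ╶─┐ ╵ │ │
│       │ │   │   │   │   │ │
│ ╶─┬───┘ ├─╴ ├───┴─╴ ├───┤ │
│   │     │   │       │   │ │
├─┐ │ ╶─┬─┘ ╶─┤ ┌───┬─┴─╴ │ │
│ │ │   │     │ │   │     │ │
│ ╵ ├─┐ └───┐ ╵ ╵ ╷ ╵ ╷ ┌─┘ │
│   │ │     │     │   │ │   │
│ ┌─┘ └───┐ └─────┴─┬─┘ │ ╶─┤
│ │       │         │   │   │
│ ├───┐ ╶─┴───┬─┬─╴ │ ╶─┴─┐ │
│ │   │       │ │   │     │ │
│ ╵ ╷ └───╴ ╷ ╵ │ ╶─┴─────┘ │
│   │       │   │           │
└───┴───────┴───┴───────────┘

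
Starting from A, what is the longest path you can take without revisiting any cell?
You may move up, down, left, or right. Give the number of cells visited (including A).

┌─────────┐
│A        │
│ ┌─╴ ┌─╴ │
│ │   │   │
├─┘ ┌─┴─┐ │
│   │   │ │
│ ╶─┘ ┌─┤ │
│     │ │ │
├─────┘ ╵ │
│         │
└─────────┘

Finding longest simple path using DFS:
Start: (0, 0)
Longest path visits 13 cells
Path: A → right → right → right → right → down → down → down → down → left → left → left → left

Solution:

┌─────────┐
│A → → → ↓│
│ ┌─╴ ┌─╴ │
│ │   │  ↓│
├─┘ ┌─┴─┐ │
│   │   │↓│
│ ╶─┘ ┌─┤ │
│     │ │↓│
├─────┘ ╵ │
│B ← ← ← ↲│
└─────────┘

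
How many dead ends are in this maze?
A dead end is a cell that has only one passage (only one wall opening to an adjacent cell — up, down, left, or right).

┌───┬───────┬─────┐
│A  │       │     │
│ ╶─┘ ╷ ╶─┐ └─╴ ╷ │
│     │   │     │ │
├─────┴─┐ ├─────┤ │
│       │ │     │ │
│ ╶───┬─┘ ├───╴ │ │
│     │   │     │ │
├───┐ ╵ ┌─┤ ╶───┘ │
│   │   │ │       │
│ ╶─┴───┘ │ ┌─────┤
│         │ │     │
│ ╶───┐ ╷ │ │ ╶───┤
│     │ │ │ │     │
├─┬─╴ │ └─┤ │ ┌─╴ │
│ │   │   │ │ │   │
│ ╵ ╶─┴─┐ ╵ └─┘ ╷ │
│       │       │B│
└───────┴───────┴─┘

Checking each cell for number of passages:

Dead ends found at positions:
  (0, 1)
  (0, 6)
  (2, 3)
  (2, 5)
  (4, 1)
  (4, 4)
  (5, 8)
  (6, 4)
  (7, 0)
  (7, 6)
  (8, 3)
  (8, 8)
Total dead ends: 12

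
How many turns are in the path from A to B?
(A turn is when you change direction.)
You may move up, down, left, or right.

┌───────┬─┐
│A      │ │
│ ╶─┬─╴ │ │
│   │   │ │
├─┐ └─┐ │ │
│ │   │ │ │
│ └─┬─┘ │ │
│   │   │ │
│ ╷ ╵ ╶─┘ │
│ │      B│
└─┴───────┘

Directions: right, right, right, down, down, down, left, down, right, right
Number of turns: 4

Solution:

┌───────┬─┐
│A → → ↓│ │
│ ╶─┬─╴ │ │
│   │  ↓│ │
├─┐ └─┐ │ │
│ │   │↓│ │
│ └─┬─┘ │ │
│   │↓ ↲│ │
│ ╷ ╵ ╶─┘ │
│ │  ↳ → B│
└─┴───────┘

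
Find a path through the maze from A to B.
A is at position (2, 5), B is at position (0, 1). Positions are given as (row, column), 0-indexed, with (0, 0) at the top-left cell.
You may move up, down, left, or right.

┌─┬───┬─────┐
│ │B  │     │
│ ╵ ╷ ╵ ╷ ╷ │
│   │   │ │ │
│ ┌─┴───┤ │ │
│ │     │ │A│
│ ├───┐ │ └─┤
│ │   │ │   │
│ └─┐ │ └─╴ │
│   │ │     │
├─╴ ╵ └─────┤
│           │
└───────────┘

Finding the shortest path from (2, 5) to (0, 1):
Path length: 8 steps
Directions: up → up → left → left → down → left → up → left

Solution:

┌─┬───┬─────┐
│ │B ↰│↓ ← ↰│
│ ╵ ╷ ╵ ╷ ╷ │
│   │↑ ↲│ │↑│
│ ┌─┴───┤ │ │
│ │     │ │A│
│ ├───┐ │ └─┤
│ │   │ │   │
│ └─┐ │ └─╴ │
│   │ │     │
├─╴ ╵ └─────┤
│           │
└───────────┘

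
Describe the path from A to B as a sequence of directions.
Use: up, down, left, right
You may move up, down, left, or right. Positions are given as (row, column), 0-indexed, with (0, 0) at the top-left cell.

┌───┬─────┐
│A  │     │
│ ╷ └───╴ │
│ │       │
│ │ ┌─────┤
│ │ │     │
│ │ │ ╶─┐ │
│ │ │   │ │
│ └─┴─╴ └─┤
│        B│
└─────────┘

Finding the path and converting it to directions:
Path through cells: (0,0) → (1,0) → (2,0) → (3,0) → (4,0) → (4,1) → (4,2) → (4,3) → (4,4)
Directions: down, down, down, down, right, right, right, right

Solution:

┌───┬─────┐
│A  │     │
│ ╷ └───╴ │
│↓│       │
│ │ ┌─────┤
│↓│ │     │
│ │ │ ╶─┐ │
│↓│ │   │ │
│ └─┴─╴ └─┤
│↳ → → → B│
└─────────┘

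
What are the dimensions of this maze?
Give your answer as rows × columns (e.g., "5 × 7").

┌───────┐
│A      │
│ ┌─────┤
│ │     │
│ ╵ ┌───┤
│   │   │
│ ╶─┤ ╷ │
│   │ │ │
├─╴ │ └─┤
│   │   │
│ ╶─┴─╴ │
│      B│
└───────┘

Counting the maze dimensions:
Rows (vertical): 6
Columns (horizontal): 4
Dimensions: 6 × 4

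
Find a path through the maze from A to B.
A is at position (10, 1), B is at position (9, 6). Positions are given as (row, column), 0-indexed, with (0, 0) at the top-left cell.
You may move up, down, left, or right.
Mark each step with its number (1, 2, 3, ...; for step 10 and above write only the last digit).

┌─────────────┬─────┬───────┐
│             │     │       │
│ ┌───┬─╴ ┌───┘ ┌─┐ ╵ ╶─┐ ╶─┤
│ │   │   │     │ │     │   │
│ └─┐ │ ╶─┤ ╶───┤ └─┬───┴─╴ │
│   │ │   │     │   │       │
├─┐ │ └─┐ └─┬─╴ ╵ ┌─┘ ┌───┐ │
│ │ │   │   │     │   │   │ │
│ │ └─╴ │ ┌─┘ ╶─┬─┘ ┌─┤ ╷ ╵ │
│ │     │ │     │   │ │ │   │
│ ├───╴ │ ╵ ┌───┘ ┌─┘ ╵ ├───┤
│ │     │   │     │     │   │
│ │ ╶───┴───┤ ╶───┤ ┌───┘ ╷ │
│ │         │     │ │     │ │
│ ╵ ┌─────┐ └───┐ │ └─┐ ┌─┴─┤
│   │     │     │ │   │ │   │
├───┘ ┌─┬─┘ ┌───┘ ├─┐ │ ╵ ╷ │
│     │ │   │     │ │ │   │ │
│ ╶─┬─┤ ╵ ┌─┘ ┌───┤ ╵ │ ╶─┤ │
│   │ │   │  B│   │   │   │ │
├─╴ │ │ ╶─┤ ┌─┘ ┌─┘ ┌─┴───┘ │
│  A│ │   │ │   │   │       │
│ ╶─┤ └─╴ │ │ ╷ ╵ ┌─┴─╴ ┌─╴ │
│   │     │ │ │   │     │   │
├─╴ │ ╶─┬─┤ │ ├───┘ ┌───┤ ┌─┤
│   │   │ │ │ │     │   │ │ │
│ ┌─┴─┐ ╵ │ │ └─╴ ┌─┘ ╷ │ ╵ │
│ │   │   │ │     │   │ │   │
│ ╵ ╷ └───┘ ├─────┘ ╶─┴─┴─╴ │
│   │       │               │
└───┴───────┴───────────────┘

Finding the shortest path from (10, 1) to (9, 6):
Path length: 20 steps
Directions: left → down → right → down → left → down → down → right → up → right → down → right → right → right → up → up → up → up → up → right

Solution:

┌─────────────┬─────┬───────┐
│             │     │       │
│ ┌───┬─╴ ┌───┘ ┌─┐ ╵ ╶─┐ ╶─┤
│ │   │   │     │ │     │   │
│ └─┐ │ ╶─┤ ╶───┤ └─┬───┴─╴ │
│   │ │   │     │   │       │
├─┐ │ └─┐ └─┬─╴ ╵ ┌─┘ ┌───┐ │
│ │ │   │   │     │   │   │ │
│ │ └─╴ │ ┌─┘ ╶─┬─┘ ┌─┤ ╷ ╵ │
│ │     │ │     │   │ │ │   │
│ ├───╴ │ ╵ ┌───┘ ┌─┘ ╵ ├───┤
│ │     │   │     │     │   │
│ │ ╶───┴───┤ ╶───┤ ┌───┘ ╷ │
│ │         │     │ │     │ │
│ ╵ ┌─────┐ └───┐ │ └─┐ ┌─┴─┤
│   │     │     │ │   │ │   │
├───┘ ┌─┬─┘ ┌───┘ ├─┐ │ ╵ ╷ │
│     │ │   │     │ │ │   │ │
│ ╶─┬─┤ ╵ ┌─┘ ┌───┤ ╵ │ ╶─┤ │
│   │ │   │9 B│   │   │   │ │
├─╴ │ │ ╶─┤ ┌─┘ ┌─┘ ┌─┴───┘ │
│1 A│ │   │8│   │   │       │
│ ╶─┤ └─╴ │ │ ╷ ╵ ┌─┴─╴ ┌─╴ │
│2 3│     │7│ │   │     │   │
├─╴ │ ╶─┬─┤ │ ├───┘ ┌───┤ ┌─┤
│5 4│   │ │6│ │     │   │ │ │
│ ┌─┴─┐ ╵ │ │ └─╴ ┌─┘ ╷ │ ╵ │
│6│9 0│   │5│     │   │ │   │
│ ╵ ╷ └───┘ ├─────┘ ╶─┴─┴─╴ │
│7 8│1 2 3 4│               │
└───┴───────┴───────────────┘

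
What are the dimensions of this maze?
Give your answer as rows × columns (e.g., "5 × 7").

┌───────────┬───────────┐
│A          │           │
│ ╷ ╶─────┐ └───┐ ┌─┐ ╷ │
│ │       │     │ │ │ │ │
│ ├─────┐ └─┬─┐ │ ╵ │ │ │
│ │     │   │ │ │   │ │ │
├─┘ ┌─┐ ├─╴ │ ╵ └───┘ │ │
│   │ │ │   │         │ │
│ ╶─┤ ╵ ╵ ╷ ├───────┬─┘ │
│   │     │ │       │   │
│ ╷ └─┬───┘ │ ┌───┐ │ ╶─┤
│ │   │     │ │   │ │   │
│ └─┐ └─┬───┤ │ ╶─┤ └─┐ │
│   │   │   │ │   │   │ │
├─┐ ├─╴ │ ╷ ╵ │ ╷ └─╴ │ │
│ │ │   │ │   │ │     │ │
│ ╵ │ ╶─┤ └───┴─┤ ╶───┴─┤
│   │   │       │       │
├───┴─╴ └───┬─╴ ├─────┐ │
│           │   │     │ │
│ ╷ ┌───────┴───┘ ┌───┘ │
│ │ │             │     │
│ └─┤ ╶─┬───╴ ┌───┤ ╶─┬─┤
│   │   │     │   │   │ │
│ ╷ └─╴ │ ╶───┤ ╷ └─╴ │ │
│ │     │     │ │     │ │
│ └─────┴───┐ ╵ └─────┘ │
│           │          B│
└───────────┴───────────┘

Counting the maze dimensions:
Rows (vertical): 14
Columns (horizontal): 12
Dimensions: 14 × 12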